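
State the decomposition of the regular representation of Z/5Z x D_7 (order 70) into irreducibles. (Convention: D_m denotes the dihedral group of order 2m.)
Each irreducible V_i of dimension d_i appears with multiplicity d_i, i.e. rho_reg = (direct sum over all irreducibles V_i) d_i V_i. The irreducible dimensions for Z/5Z x D_7 are 1, 1, 1, 1, 1, 1, 1, 1, 1, 1, 2, 2, 2, 2, 2, 2, 2, 2, 2, 2, 2, 2, 2, 2, 2: 10 irreducibles of dimension 1, each with multiplicity 1; 15 irreducibles of dimension 2, each with multiplicity 2. Total dimension 10*1*1 + 15*2*2 = 70 = |G|.

Proof sketch: General theorem: in the regular representation of a finite group G, each irreducible appears with multiplicity equal to its dimension. Check: dim(rho_reg) = sum d_i^2 = 1 + 1 + 1 + 1 + 1 + 1 + 1 + 1 + 1 + 1 + 4 + 4 + 4 + 4 + 4 + 4 + 4 + 4 + 4 + 4 + 4 + 4 + 4 + 4 + 4 = 70 = |G|.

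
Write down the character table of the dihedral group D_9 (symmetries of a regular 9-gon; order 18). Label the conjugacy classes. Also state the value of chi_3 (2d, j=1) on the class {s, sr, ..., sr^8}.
Conjugacy classes: {e} of size 1, {r^1, r^8} of size 2, {r^2, r^7} of size 2, {r^3, r^6} of size 2, {r^4, r^5} of size 2, {s, sr, ..., sr^8} of size 9.
Character table:
  irrep \ class              {e} (size 1)  {r^1, r^8} (size 2)  {r^2, r^7} (size 2)  {r^3, r^6} (size 2)  {r^4, r^5} (size 2)  {s, sr, ..., sr^8} (size 9)
  chi_1 (triv)               1             1                    1                    1                    1                    1                          
  chi_2 (sign: r->1, s->-1)  1             1                    1                    1                    1                    -1                         
  chi_3 (2d, j=1)            2             2*cos(2*pi/9)        2*cos(4*pi/9)        -1                   -2*cos(pi/9)         0                          
  chi_4 (2d, j=2)            2             2*cos(4*pi/9)        -2*cos(pi/9)         -1                   2*cos(2*pi/9)        0                          
  chi_5 (2d, j=3)            2             -1                   -1                   2                    -1                   0                          
  chi_6 (2d, j=4)            2             -2*cos(pi/9)         2*cos(2*pi/9)        -1                   2*cos(4*pi/9)        0                          

Spot check: chi_3 (2d, j=1) on {s, sr, ..., sr^8} = 0.

Solution. D_9 has order 2*9 = 18 with 6 conjugacy classes, hence 6 irreducibles. Sum of squared dims 1 + 1 + 4 + 4 + 4 + 4 = 18 = |G|. Linear characters come from the abelianisation; the 2-dimensional irreps have character r^k -> 2*cos(2*pi*j*k/9), reflections -> 0.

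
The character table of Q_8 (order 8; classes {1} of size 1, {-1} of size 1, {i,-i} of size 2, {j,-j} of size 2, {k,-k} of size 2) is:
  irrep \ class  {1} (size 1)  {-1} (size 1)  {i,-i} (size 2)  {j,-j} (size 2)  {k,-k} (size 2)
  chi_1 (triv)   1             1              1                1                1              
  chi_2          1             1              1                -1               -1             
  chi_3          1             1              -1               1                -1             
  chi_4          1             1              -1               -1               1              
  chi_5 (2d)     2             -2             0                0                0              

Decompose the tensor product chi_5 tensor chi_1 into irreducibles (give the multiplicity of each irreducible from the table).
chi_5 tensor chi_1 = chi_5 (all other irreducibles have multiplicity 0).

Justification: The character of a tensor product is the pointwise product (chi_5 * chi_1)(C) = chi_5(C) * chi_1(C):
  {1}: (2)*(1), {-1}: (-2)*(1), {i,-i}: (0)*(1), {j,-j}: (0)*(1), {k,-k}: (0)*(1)
so (chi_5 * chi_1) takes values
  {1} -> 2, {-1} -> -2, {i,-i} -> 0, {j,-j} -> 0, {k,-k} -> 0.
Now take the inner product of this character with each irreducible chi from the table, <chi_5*chi_1, chi> = (1/8) sum_C |C| (chi_5*chi_1)(C) conj(chi(C)):
  <chi_5*chi_1, chi_1> = (1/8)[1*(2)*conj(1) + 1*(-2)*conj(1) + 2*(0)*conj(1) + 2*(0)*conj(1) + 2*(0)*conj(1)]
      = (1/8)[(2) + (-2) + (0) + (0) + (0)] = 0/8 = 0
  <chi_5*chi_1, chi_2> = (1/8)[1*(2)*conj(1) + 1*(-2)*conj(1) + 2*(0)*conj(1) + 2*(0)*conj(-1) + 2*(0)*conj(-1)]
      = (1/8)[(2) + (-2) + (0) + (0) + (0)] = 0/8 = 0
  <chi_5*chi_1, chi_3> = (1/8)[1*(2)*conj(1) + 1*(-2)*conj(1) + 2*(0)*conj(-1) + 2*(0)*conj(1) + 2*(0)*conj(-1)]
      = (1/8)[(2) + (-2) + (0) + (0) + (0)] = 0/8 = 0
  <chi_5*chi_1, chi_4> = (1/8)[1*(2)*conj(1) + 1*(-2)*conj(1) + 2*(0)*conj(-1) + 2*(0)*conj(-1) + 2*(0)*conj(1)]
      = (1/8)[(2) + (-2) + (0) + (0) + (0)] = 0/8 = 0
  <chi_5*chi_1, chi_5> = (1/8)[1*(2)*conj(2) + 1*(-2)*conj(-2) + 2*(0)*conj(0) + 2*(0)*conj(0) + 2*(0)*conj(0)]
      = (1/8)[(4) + (4) + (0) + (0) + (0)] = 8/8 = 1
Hence the multiplicities are chi_5: 1. Dimension check: dim(chi_5)*dim(chi_1) = 2*1 = 2 and sum (mult * dim) = 1*2 = 2.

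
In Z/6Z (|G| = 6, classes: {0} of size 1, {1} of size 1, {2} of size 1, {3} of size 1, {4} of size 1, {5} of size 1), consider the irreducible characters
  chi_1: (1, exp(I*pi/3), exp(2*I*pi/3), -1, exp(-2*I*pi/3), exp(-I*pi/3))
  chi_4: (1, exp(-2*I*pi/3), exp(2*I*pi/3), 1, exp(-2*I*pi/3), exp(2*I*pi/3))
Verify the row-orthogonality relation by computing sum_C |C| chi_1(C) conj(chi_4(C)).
Sum = 0; so <chi_1, chi_4> = 0 (distinct irreducibles are orthogonal).

Justification: Compute term by term over conjugacy classes (|C| * chi_1(C) * conj(chi_4(C))):
  1*(1)*conj(1) + 1*(exp(I*pi/3))*conj(exp(-2*I*pi/3)) + 1*(exp(2*I*pi/3))*conj(exp(2*I*pi/3)) + 1*(-1)*conj(1) + 1*(exp(-2*I*pi/3))*conj(exp(-2*I*pi/3)) + 1*(exp(-I*pi/3))*conj(exp(2*I*pi/3))
  = (1) + (-1) + (1) + (-1) + (1) + (-1)
  = 0.
(Exp terms are combined using exp(i*s)*conj(exp(i*t)) = exp(i*(s-t)), and sums of them are collapsed using the identity that for every m > 1 the m distinct m-th roots of unity sum to 0, e.g. 1 + exp(2*I*pi/3) + exp(-2*I*pi/3) = 0.)
Dividing by |G| = 6 gives 0/6 = 0, matching the row-orthogonality relation <chi_1, chi_4> = [chi_1 = chi_4].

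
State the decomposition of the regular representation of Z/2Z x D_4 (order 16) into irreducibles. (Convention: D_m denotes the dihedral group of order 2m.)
Each irreducible V_i of dimension d_i appears with multiplicity d_i, i.e. rho_reg = (direct sum over all irreducibles V_i) d_i V_i. The irreducible dimensions for Z/2Z x D_4 are 1, 1, 1, 1, 1, 1, 1, 1, 2, 2: 8 irreducibles of dimension 1, each with multiplicity 1; 2 irreducibles of dimension 2, each with multiplicity 2. Total dimension 8*1*1 + 2*2*2 = 16 = |G|.

Proof sketch: General theorem: in the regular representation of a finite group G, each irreducible appears with multiplicity equal to its dimension. Check: dim(rho_reg) = sum d_i^2 = 1 + 1 + 1 + 1 + 1 + 1 + 1 + 1 + 4 + 4 = 16 = |G|.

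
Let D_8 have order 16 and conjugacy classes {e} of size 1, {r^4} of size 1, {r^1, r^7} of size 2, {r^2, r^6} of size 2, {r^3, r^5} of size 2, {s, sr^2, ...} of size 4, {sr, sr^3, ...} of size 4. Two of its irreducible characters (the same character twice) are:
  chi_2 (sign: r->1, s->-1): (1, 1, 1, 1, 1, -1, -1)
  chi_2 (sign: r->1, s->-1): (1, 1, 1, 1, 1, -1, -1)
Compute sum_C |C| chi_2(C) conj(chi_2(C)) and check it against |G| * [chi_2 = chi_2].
Sum = 16 = |G| = 16; so <chi_2, chi_2> = 1 (norm-1 confirms irreducibility).

Proof sketch: Compute term by term over conjugacy classes (|C| * chi_2(C) * conj(chi_2(C))):
  1*(1)*conj(1) + 1*(1)*conj(1) + 2*(1)*conj(1) + 2*(1)*conj(1) + 2*(1)*conj(1) + 4*(-1)*conj(-1) + 4*(-1)*conj(-1)
  = (1) + (1) + (2) + (2) + (2) + (4) + (4)
  = 16.
Dividing by |G| = 16 gives 16/16 = 1, matching the row-orthogonality relation <chi_2, chi_2> = [chi_2 = chi_2].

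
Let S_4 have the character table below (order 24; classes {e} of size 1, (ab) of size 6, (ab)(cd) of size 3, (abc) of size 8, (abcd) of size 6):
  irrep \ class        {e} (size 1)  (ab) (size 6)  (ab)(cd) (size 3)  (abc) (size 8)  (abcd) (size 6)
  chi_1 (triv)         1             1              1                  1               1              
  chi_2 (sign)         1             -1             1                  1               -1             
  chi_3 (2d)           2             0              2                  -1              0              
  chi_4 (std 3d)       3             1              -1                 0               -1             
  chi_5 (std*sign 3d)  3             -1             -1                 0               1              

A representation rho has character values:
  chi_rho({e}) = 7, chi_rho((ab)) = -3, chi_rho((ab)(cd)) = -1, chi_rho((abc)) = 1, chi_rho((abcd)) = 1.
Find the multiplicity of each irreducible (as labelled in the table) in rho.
Multiplicities: chi_1: 0, chi_2: 1, chi_3: 0, chi_4: 0, chi_5: 2.

Reasoning: Use <chi_rho, chi> = (1/|G|) sum_C |C| * chi_rho(C) * conj(chi(C)) with |G| = 24 for each irreducible chi in the table:
  <chi_rho, chi_1> = (1/24)[1*(7)*conj(1) + 6*(-3)*conj(1) + 3*(-1)*conj(1) + 8*(1)*conj(1) + 6*(1)*conj(1)]
      = (1/24)[(7) + (-18) + (-3) + (8) + (6)] = 0/24 = 0
  <chi_rho, chi_2> = (1/24)[1*(7)*conj(1) + 6*(-3)*conj(-1) + 3*(-1)*conj(1) + 8*(1)*conj(1) + 6*(1)*conj(-1)]
      = (1/24)[(7) + (18) + (-3) + (8) + (-6)] = 24/24 = 1
  <chi_rho, chi_3> = (1/24)[1*(7)*conj(2) + 6*(-3)*conj(0) + 3*(-1)*conj(2) + 8*(1)*conj(-1) + 6*(1)*conj(0)]
      = (1/24)[(14) + (0) + (-6) + (-8) + (0)] = 0/24 = 0
  <chi_rho, chi_4> = (1/24)[1*(7)*conj(3) + 6*(-3)*conj(1) + 3*(-1)*conj(-1) + 8*(1)*conj(0) + 6*(1)*conj(-1)]
      = (1/24)[(21) + (-18) + (3) + (0) + (-6)] = 0/24 = 0
  <chi_rho, chi_5> = (1/24)[1*(7)*conj(3) + 6*(-3)*conj(-1) + 3*(-1)*conj(-1) + 8*(1)*conj(0) + 6*(1)*conj(1)]
      = (1/24)[(21) + (18) + (3) + (0) + (6)] = 48/24 = 2
Dimension check: dim(rho) = sum (mult * dim) = 0*1 + 1*1 + 0*2 + 0*3 + 2*3 = 7 = chi_rho(e) = 7.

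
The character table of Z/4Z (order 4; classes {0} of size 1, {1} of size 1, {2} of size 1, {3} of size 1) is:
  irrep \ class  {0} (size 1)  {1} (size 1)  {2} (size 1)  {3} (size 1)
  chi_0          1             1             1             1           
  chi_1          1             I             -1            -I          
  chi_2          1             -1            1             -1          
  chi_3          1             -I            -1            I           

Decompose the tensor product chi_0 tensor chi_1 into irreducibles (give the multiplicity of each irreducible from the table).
chi_0 tensor chi_1 = chi_1 (all other irreducibles have multiplicity 0).

Justification: The character of a tensor product is the pointwise product (chi_0 * chi_1)(C) = chi_0(C) * chi_1(C):
  {0}: (1)*(1), {1}: (1)*(I), {2}: (1)*(-1), {3}: (1)*(-I)
so (chi_0 * chi_1) takes values
  {0} -> 1, {1} -> I, {2} -> -1, {3} -> -I.
Now take the inner product of this character with each irreducible chi from the table, <chi_0*chi_1, chi> = (1/4) sum_C |C| (chi_0*chi_1)(C) conj(chi(C)):
  <chi_0*chi_1, chi_0> = (1/4)[1*(1)*conj(1) + 1*(I)*conj(1) + 1*(-1)*conj(1) + 1*(-I)*conj(1)]
      = (1/4)[(1) + (I) + (-1) + (-I)] = 0/4 = 0
  <chi_0*chi_1, chi_1> = (1/4)[1*(1)*conj(1) + 1*(I)*conj(I) + 1*(-1)*conj(-1) + 1*(-I)*conj(-I)]
      = (1/4)[(1) + (1) + (1) + (1)] = 4/4 = 1
  <chi_0*chi_1, chi_2> = (1/4)[1*(1)*conj(1) + 1*(I)*conj(-1) + 1*(-1)*conj(1) + 1*(-I)*conj(-1)]
      = (1/4)[(1) + (-I) + (-1) + (I)] = 0/4 = 0
  <chi_0*chi_1, chi_3> = (1/4)[1*(1)*conj(1) + 1*(I)*conj(-I) + 1*(-1)*conj(-1) + 1*(-I)*conj(I)]
      = (1/4)[(1) + (-1) + (1) + (-1)] = 0/4 = 0
(Exp terms are combined using exp(i*s)*conj(exp(i*t)) = exp(i*(s-t)), and sums of them are collapsed using the identity that for every m > 1 the m distinct m-th roots of unity sum to 0, e.g. 1 + exp(2*I*pi/3) + exp(-2*I*pi/3) = 0.)
Hence the multiplicities are chi_1: 1. Dimension check: dim(chi_0)*dim(chi_1) = 1*1 = 1 and sum (mult * dim) = 1*1 = 1.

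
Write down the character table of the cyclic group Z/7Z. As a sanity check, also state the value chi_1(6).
Character table of Z/7Z (irreps indexed chi_0,...,chi_6 with chi_k(m) = zeta_7^(k*m), zeta_7 = exp(2*pi*i/7)):
  irrep \ class  {0} (size 1)  {1} (size 1)    {2} (size 1)    {3} (size 1)    {4} (size 1)    {5} (size 1)    {6} (size 1)  
  chi_0          1             1               1               1               1               1               1             
  chi_1          1             exp(2*I*pi/7)   exp(4*I*pi/7)   exp(6*I*pi/7)   exp(-6*I*pi/7)  exp(-4*I*pi/7)  exp(-2*I*pi/7)
  chi_2          1             exp(4*I*pi/7)   exp(-6*I*pi/7)  exp(-2*I*pi/7)  exp(2*I*pi/7)   exp(6*I*pi/7)   exp(-4*I*pi/7)
  chi_3          1             exp(6*I*pi/7)   exp(-2*I*pi/7)  exp(4*I*pi/7)   exp(-4*I*pi/7)  exp(2*I*pi/7)   exp(-6*I*pi/7)
  chi_4          1             exp(-6*I*pi/7)  exp(2*I*pi/7)   exp(-4*I*pi/7)  exp(4*I*pi/7)   exp(-2*I*pi/7)  exp(6*I*pi/7) 
  chi_5          1             exp(-4*I*pi/7)  exp(6*I*pi/7)   exp(2*I*pi/7)   exp(-2*I*pi/7)  exp(-6*I*pi/7)  exp(4*I*pi/7) 
  chi_6          1             exp(-2*I*pi/7)  exp(-4*I*pi/7)  exp(-6*I*pi/7)  exp(6*I*pi/7)   exp(4*I*pi/7)   exp(2*I*pi/7) 

Spot check: chi_1(6) = zeta_7^(1*6) = zeta_7^6 = exp(-2*I*pi/7).

Z/7Z is abelian, so all 7 irreducible complex representations are 1-dimensional. They are given by chi_k(m) = zeta_7^(k*m) for k = 0,...,6. Row orthogonality: sum_m chi_k(m) conj(chi_l(m)) = 7 * [k = l].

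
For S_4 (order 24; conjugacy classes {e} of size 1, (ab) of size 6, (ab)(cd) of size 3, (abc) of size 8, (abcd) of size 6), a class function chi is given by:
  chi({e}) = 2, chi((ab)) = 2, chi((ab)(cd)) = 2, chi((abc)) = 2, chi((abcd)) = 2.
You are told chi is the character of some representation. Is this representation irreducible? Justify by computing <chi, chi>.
Not irreducible (reducible): <chi, chi> = 4 > 1.

Solution. <chi, chi> = (1/|G|) sum_C |C| * |chi(C)|^2 = (1/24)[1*|2|^2 + 6*|2|^2 + 3*|2|^2 + 8*|2|^2 + 6*|2|^2]
  = (1/24)[(4) + (24) + (12) + (32) + (24)] = 96/24 = 4.
A character is irreducible iff <chi, chi> = 1, so this representation is reducible.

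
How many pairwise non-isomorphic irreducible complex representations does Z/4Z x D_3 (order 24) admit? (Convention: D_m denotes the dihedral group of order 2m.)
12

Why: The number of irreducible complex representations of a finite group equals its number of conjugacy classes. For a direct product, #classes(G x H) = #classes(G) * #classes(H). Z/4Z has 4 classes (abelian), D_3 has 3 classes, so 4 * 3 = 12, so Z/4Z x D_3 (order 24) has exactly 12 irreducible complex representations.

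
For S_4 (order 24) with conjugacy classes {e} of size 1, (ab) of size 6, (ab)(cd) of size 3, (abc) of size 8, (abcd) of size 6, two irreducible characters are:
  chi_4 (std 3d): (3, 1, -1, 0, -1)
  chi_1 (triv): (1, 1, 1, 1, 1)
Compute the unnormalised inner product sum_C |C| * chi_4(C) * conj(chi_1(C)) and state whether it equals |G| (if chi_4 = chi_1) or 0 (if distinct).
Sum = 0; so <chi_4, chi_1> = 0 (distinct irreducibles are orthogonal).

Working: Compute term by term over conjugacy classes (|C| * chi_4(C) * conj(chi_1(C))):
  1*(3)*conj(1) + 6*(1)*conj(1) + 3*(-1)*conj(1) + 8*(0)*conj(1) + 6*(-1)*conj(1)
  = (3) + (6) + (-3) + (0) + (-6)
  = 0.
Dividing by |G| = 24 gives 0/24 = 0, matching the row-orthogonality relation <chi_4, chi_1> = [chi_4 = chi_1].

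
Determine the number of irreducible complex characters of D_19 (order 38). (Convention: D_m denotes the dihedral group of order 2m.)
11

The number of irreducible complex representations of a finite group equals its number of conjugacy classes. D_19 has 11 conjugacy classes ((n+3)/2 for n odd), so D_19 (order 38) has exactly 11 irreducible complex representations.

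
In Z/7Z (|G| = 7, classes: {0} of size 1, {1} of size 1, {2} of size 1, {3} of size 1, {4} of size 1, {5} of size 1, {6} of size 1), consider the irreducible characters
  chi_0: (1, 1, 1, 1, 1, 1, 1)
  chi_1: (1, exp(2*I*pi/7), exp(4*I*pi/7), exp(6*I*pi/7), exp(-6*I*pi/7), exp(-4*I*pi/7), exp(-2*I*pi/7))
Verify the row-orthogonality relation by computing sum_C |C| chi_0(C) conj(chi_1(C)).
Sum = 0; so <chi_0, chi_1> = 0 (distinct irreducibles are orthogonal).

Details: Compute term by term over conjugacy classes (|C| * chi_0(C) * conj(chi_1(C))):
  1*(1)*conj(1) + 1*(1)*conj(exp(2*I*pi/7)) + 1*(1)*conj(exp(4*I*pi/7)) + 1*(1)*conj(exp(6*I*pi/7)) + 1*(1)*conj(exp(-6*I*pi/7)) + 1*(1)*conj(exp(-4*I*pi/7)) + 1*(1)*conj(exp(-2*I*pi/7))
  = (1) + (exp(-2*I*pi/7)) + (exp(-4*I*pi/7)) + (exp(-6*I*pi/7)) + (exp(6*I*pi/7)) + (exp(4*I*pi/7)) + (exp(2*I*pi/7))
  = 0.
(Exp terms are combined using exp(i*s)*conj(exp(i*t)) = exp(i*(s-t)), and sums of them are collapsed using the identity that for every m > 1 the m distinct m-th roots of unity sum to 0, e.g. 1 + exp(2*I*pi/3) + exp(-2*I*pi/3) = 0.)
Dividing by |G| = 7 gives 0/7 = 0, matching the row-orthogonality relation <chi_0, chi_1> = [chi_0 = chi_1].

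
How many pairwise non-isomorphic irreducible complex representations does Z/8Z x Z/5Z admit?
40

Argument: The number of irreducible complex representations of a finite group equals its number of conjugacy classes. Z/8Z x Z/5Z is abelian of order 40, so every element is its own conjugacy class: 40 classes, so Z/8Z x Z/5Z (order 40) has exactly 40 irreducible complex representations.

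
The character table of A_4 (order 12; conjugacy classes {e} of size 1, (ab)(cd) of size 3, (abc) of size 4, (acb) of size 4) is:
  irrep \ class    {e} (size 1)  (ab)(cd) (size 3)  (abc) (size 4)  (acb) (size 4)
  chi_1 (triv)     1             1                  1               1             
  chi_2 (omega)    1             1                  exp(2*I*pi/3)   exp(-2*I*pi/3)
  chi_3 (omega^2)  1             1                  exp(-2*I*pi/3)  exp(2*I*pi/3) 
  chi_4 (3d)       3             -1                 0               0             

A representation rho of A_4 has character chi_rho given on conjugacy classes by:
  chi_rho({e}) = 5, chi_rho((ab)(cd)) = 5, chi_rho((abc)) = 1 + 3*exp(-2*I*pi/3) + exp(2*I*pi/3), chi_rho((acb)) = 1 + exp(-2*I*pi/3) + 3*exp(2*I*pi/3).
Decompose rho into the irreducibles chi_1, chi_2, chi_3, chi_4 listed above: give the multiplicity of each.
Multiplicities: chi_1: 1, chi_2: 1, chi_3: 3, chi_4: 0.

Derivation: Use <chi_rho, chi> = (1/|G|) sum_C |C| * chi_rho(C) * conj(chi(C)) with |G| = 12 for each irreducible chi in the table:
  <chi_rho, chi_1> = (1/12)[1*(5)*conj(1) + 3*(5)*conj(1) + 4*(1 + 3*exp(-2*I*pi/3) + exp(2*I*pi/3))*conj(1) + 4*(1 + exp(-2*I*pi/3) + 3*exp(2*I*pi/3))*conj(1)]
      = (1/12)[(5) + (15) + (4 + 12*exp(-2*I*pi/3) + 4*exp(2*I*pi/3)) + (4 + 4*exp(-2*I*pi/3) + 12*exp(2*I*pi/3))] = 12/12 = 1
  <chi_rho, chi_2> = (1/12)[1*(5)*conj(1) + 3*(5)*conj(1) + 4*(1 + 3*exp(-2*I*pi/3) + exp(2*I*pi/3))*conj(exp(2*I*pi/3)) + 4*(1 + exp(-2*I*pi/3) + 3*exp(2*I*pi/3))*conj(exp(-2*I*pi/3))]
      = (1/12)[(5) + (15) + (4 + 4*exp(-2*I*pi/3) + 12*exp(2*I*pi/3)) + (4 + 12*exp(-2*I*pi/3) + 4*exp(2*I*pi/3))] = 12/12 = 1
  <chi_rho, chi_3> = (1/12)[1*(5)*conj(1) + 3*(5)*conj(1) + 4*(1 + 3*exp(-2*I*pi/3) + exp(2*I*pi/3))*conj(exp(-2*I*pi/3)) + 4*(1 + exp(-2*I*pi/3) + 3*exp(2*I*pi/3))*conj(exp(2*I*pi/3))]
      = (1/12)[(5) + (15) + (8) + (8)] = 36/12 = 3
  <chi_rho, chi_4> = (1/12)[1*(5)*conj(3) + 3*(5)*conj(-1) + 4*(1 + 3*exp(-2*I*pi/3) + exp(2*I*pi/3))*conj(0) + 4*(1 + exp(-2*I*pi/3) + 3*exp(2*I*pi/3))*conj(0)]
      = (1/12)[(15) + (-15) + (0) + (0)] = 0/12 = 0
(Exp terms are combined using exp(i*s)*conj(exp(i*t)) = exp(i*(s-t)), and sums of them are collapsed using the identity that for every m > 1 the m distinct m-th roots of unity sum to 0, e.g. 1 + exp(2*I*pi/3) + exp(-2*I*pi/3) = 0.)
Dimension check: dim(rho) = sum (mult * dim) = 1*1 + 1*1 + 3*1 + 0*3 = 5 = chi_rho(e) = 5.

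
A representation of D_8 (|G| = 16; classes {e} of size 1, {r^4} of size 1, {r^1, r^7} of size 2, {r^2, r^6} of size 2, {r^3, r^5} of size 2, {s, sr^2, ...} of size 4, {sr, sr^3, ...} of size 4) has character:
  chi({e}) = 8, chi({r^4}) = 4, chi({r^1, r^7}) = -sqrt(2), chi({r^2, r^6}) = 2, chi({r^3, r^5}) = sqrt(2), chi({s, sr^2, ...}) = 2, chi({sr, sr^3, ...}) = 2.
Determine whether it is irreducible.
Not irreducible (reducible): <chi, chi> = 8 > 1.

Working: <chi, chi> = (1/|G|) sum_C |C| * |chi(C)|^2 = (1/16)[1*|8|^2 + 1*|4|^2 + 2*|-sqrt(2)|^2 + 2*|2|^2 + 2*|sqrt(2)|^2 + 4*|2|^2 + 4*|2|^2]
  = (1/16)[(64) + (16) + (4) + (8) + (4) + (16) + (16)] = 128/16 = 8.
A character is irreducible iff <chi, chi> = 1, so this representation is reducible.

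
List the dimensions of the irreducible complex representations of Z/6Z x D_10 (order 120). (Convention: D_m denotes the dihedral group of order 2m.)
Dimensions: 1, 1, 1, 1, 1, 1, 1, 1, 1, 1, 1, 1, 1, 1, 1, 1, 1, 1, 1, 1, 1, 1, 1, 1, 2, 2, 2, 2, 2, 2, 2, 2, 2, 2, 2, 2, 2, 2, 2, 2, 2, 2, 2, 2, 2, 2, 2, 2

Solution. There are 48 irreducibles (= number of conjugacy classes). Their dimensions d_i satisfy sum d_i^2 = |G| = 120: 1 + 1 + 1 + 1 + 1 + 1 + 1 + 1 + 1 + 1 + 1 + 1 + 1 + 1 + 1 + 1 + 1 + 1 + 1 + 1 + 1 + 1 + 1 + 1 + 4 + 4 + 4 + 4 + 4 + 4 + 4 + 4 + 4 + 4 + 4 + 4 + 4 + 4 + 4 + 4 + 4 + 4 + 4 + 4 + 4 + 4 + 4 + 4 = 120. (For the product with Z/6Z: each of the 6 1-dim characters of Z/6Z tensors with each irrep of D_10, giving 6 copies of each D_10-dimension.)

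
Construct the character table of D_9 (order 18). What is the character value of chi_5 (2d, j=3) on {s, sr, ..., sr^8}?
Conjugacy classes: {e} of size 1, {r^1, r^8} of size 2, {r^2, r^7} of size 2, {r^3, r^6} of size 2, {r^4, r^5} of size 2, {s, sr, ..., sr^8} of size 9.
Character table:
  irrep \ class              {e} (size 1)  {r^1, r^8} (size 2)  {r^2, r^7} (size 2)  {r^3, r^6} (size 2)  {r^4, r^5} (size 2)  {s, sr, ..., sr^8} (size 9)
  chi_1 (triv)               1             1                    1                    1                    1                    1                          
  chi_2 (sign: r->1, s->-1)  1             1                    1                    1                    1                    -1                         
  chi_3 (2d, j=1)            2             2*cos(2*pi/9)        2*cos(4*pi/9)        -1                   -2*cos(pi/9)         0                          
  chi_4 (2d, j=2)            2             2*cos(4*pi/9)        -2*cos(pi/9)         -1                   2*cos(2*pi/9)        0                          
  chi_5 (2d, j=3)            2             -1                   -1                   2                    -1                   0                          
  chi_6 (2d, j=4)            2             -2*cos(pi/9)         2*cos(2*pi/9)        -1                   2*cos(4*pi/9)        0                          

Spot check: chi_5 (2d, j=3) on {s, sr, ..., sr^8} = 0.

Working: D_9 has order 2*9 = 18 with 6 conjugacy classes, hence 6 irreducibles. Sum of squared dims 1 + 1 + 4 + 4 + 4 + 4 = 18 = |G|. Linear characters come from the abelianisation; the 2-dimensional irreps have character r^k -> 2*cos(2*pi*j*k/9), reflections -> 0.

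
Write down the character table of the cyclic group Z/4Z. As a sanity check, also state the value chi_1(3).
Character table of Z/4Z (irreps indexed chi_0,...,chi_3 with chi_k(m) = zeta_4^(k*m), zeta_4 = exp(2*pi*i/4)):
  irrep \ class  {0} (size 1)  {1} (size 1)  {2} (size 1)  {3} (size 1)
  chi_0          1             1             1             1           
  chi_1          1             I             -1            -I          
  chi_2          1             -1            1             -1          
  chi_3          1             -I            -1            I           

Spot check: chi_1(3) = zeta_4^(1*3) = zeta_4^3 = -I.

Solution. Z/4Z is abelian, so all 4 irreducible complex representations are 1-dimensional. They are given by chi_k(m) = zeta_4^(k*m) for k = 0,...,3. Row orthogonality: sum_m chi_k(m) conj(chi_l(m)) = 4 * [k = l].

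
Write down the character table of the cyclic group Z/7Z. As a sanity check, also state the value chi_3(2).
Character table of Z/7Z (irreps indexed chi_0,...,chi_6 with chi_k(m) = zeta_7^(k*m), zeta_7 = exp(2*pi*i/7)):
  irrep \ class  {0} (size 1)  {1} (size 1)    {2} (size 1)    {3} (size 1)    {4} (size 1)    {5} (size 1)    {6} (size 1)  
  chi_0          1             1               1               1               1               1               1             
  chi_1          1             exp(2*I*pi/7)   exp(4*I*pi/7)   exp(6*I*pi/7)   exp(-6*I*pi/7)  exp(-4*I*pi/7)  exp(-2*I*pi/7)
  chi_2          1             exp(4*I*pi/7)   exp(-6*I*pi/7)  exp(-2*I*pi/7)  exp(2*I*pi/7)   exp(6*I*pi/7)   exp(-4*I*pi/7)
  chi_3          1             exp(6*I*pi/7)   exp(-2*I*pi/7)  exp(4*I*pi/7)   exp(-4*I*pi/7)  exp(2*I*pi/7)   exp(-6*I*pi/7)
  chi_4          1             exp(-6*I*pi/7)  exp(2*I*pi/7)   exp(-4*I*pi/7)  exp(4*I*pi/7)   exp(-2*I*pi/7)  exp(6*I*pi/7) 
  chi_5          1             exp(-4*I*pi/7)  exp(6*I*pi/7)   exp(2*I*pi/7)   exp(-2*I*pi/7)  exp(-6*I*pi/7)  exp(4*I*pi/7) 
  chi_6          1             exp(-2*I*pi/7)  exp(-4*I*pi/7)  exp(-6*I*pi/7)  exp(6*I*pi/7)   exp(4*I*pi/7)   exp(2*I*pi/7) 

Spot check: chi_3(2) = zeta_7^(3*2) = zeta_7^6 = exp(-2*I*pi/7).

Argument: Z/7Z is abelian, so all 7 irreducible complex representations are 1-dimensional. They are given by chi_k(m) = zeta_7^(k*m) for k = 0,...,6. Row orthogonality: sum_m chi_k(m) conj(chi_l(m)) = 7 * [k = l].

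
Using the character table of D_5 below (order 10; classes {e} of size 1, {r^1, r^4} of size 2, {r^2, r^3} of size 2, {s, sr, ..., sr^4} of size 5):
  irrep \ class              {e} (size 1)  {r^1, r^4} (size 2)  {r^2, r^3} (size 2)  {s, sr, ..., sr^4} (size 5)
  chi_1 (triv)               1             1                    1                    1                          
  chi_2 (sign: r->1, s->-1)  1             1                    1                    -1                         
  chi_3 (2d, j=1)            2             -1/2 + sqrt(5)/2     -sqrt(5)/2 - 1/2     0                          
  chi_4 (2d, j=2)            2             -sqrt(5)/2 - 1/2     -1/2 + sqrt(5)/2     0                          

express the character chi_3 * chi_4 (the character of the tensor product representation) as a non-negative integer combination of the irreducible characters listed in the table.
chi_3 tensor chi_4 = chi_3 + chi_4 (all other irreducibles have multiplicity 0).

Working: The character of a tensor product is the pointwise product (chi_3 * chi_4)(C) = chi_3(C) * chi_4(C):
  {e}: (2)*(2), {r^1, r^4}: (-1/2 + sqrt(5)/2)*(-sqrt(5)/2 - 1/2), {r^2, r^3}: (-sqrt(5)/2 - 1/2)*(-1/2 + sqrt(5)/2), {s, sr, ..., sr^4}: (0)*(0)
so (chi_3 * chi_4) takes values
  {e} -> 4, {r^1, r^4} -> -1, {r^2, r^3} -> -1, {s, sr, ..., sr^4} -> 0.
Now take the inner product of this character with each irreducible chi from the table, <chi_3*chi_4, chi> = (1/10) sum_C |C| (chi_3*chi_4)(C) conj(chi(C)):
  <chi_3*chi_4, chi_1> = (1/10)[1*(4)*conj(1) + 2*(-1)*conj(1) + 2*(-1)*conj(1) + 5*(0)*conj(1)]
      = (1/10)[(4) + (-2) + (-2) + (0)] = 0/10 = 0
  <chi_3*chi_4, chi_2> = (1/10)[1*(4)*conj(1) + 2*(-1)*conj(1) + 2*(-1)*conj(1) + 5*(0)*conj(-1)]
      = (1/10)[(4) + (-2) + (-2) + (0)] = 0/10 = 0
  <chi_3*chi_4, chi_3> = (1/10)[1*(4)*conj(2) + 2*(-1)*conj(-1/2 + sqrt(5)/2) + 2*(-1)*conj(-sqrt(5)/2 - 1/2) + 5*(0)*conj(0)]
      = (1/10)[(8) + (1 - sqrt(5)) + (1 + sqrt(5)) + (0)] = 10/10 = 1
  <chi_3*chi_4, chi_4> = (1/10)[1*(4)*conj(2) + 2*(-1)*conj(-sqrt(5)/2 - 1/2) + 2*(-1)*conj(-1/2 + sqrt(5)/2) + 5*(0)*conj(0)]
      = (1/10)[(8) + (1 + sqrt(5)) + (1 - sqrt(5)) + (0)] = 10/10 = 1
Hence the multiplicities are chi_3: 1, chi_4: 1. Dimension check: dim(chi_3)*dim(chi_4) = 2*2 = 4 and sum (mult * dim) = 1*2 + 1*2 = 4.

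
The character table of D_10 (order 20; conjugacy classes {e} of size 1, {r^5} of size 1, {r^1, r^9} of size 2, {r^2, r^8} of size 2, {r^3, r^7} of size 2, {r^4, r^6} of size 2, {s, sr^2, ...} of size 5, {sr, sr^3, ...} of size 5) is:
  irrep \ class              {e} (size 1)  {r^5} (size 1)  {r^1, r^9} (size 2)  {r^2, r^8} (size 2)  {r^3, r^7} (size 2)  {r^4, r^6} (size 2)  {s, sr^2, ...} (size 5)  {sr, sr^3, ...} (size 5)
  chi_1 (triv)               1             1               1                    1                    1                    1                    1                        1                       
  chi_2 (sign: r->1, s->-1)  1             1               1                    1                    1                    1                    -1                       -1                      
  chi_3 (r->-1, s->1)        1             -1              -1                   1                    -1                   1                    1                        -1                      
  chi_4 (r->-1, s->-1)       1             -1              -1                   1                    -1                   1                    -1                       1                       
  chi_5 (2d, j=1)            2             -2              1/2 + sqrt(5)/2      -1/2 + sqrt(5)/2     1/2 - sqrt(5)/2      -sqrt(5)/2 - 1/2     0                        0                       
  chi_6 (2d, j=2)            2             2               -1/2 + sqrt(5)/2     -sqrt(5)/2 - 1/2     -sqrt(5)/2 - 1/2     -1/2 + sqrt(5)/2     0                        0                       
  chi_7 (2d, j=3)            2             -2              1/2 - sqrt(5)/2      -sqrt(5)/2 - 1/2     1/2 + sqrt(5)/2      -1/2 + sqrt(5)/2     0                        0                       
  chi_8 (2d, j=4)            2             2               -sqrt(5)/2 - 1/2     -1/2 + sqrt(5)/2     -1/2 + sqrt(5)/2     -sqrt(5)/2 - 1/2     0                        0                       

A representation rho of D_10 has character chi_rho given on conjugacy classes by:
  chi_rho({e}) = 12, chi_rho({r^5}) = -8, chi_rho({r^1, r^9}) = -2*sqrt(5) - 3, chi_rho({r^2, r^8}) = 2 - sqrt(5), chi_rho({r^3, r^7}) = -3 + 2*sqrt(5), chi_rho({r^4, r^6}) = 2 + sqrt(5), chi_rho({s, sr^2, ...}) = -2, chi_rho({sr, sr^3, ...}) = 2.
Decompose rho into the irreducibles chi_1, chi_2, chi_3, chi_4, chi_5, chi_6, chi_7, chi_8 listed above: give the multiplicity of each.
Multiplicities: chi_1: 0, chi_2: 0, chi_3: 1, chi_4: 3, chi_5: 0, chi_6: 0, chi_7: 3, chi_8: 1.

Solution. Use <chi_rho, chi> = (1/|G|) sum_C |C| * chi_rho(C) * conj(chi(C)) with |G| = 20 for each irreducible chi in the table:
  <chi_rho, chi_1> = (1/20)[1*(12)*conj(1) + 1*(-8)*conj(1) + 2*(-2*sqrt(5) - 3)*conj(1) + 2*(2 - sqrt(5))*conj(1) + 2*(-3 + 2*sqrt(5))*conj(1) + 2*(2 + sqrt(5))*conj(1) + 5*(-2)*conj(1) + 5*(2)*conj(1)]
      = (1/20)[(12) + (-8) + (-4*sqrt(5) - 6) + (4 - 2*sqrt(5)) + (-6 + 4*sqrt(5)) + (4 + 2*sqrt(5)) + (-10) + (10)] = 0/20 = 0
  <chi_rho, chi_2> = (1/20)[1*(12)*conj(1) + 1*(-8)*conj(1) + 2*(-2*sqrt(5) - 3)*conj(1) + 2*(2 - sqrt(5))*conj(1) + 2*(-3 + 2*sqrt(5))*conj(1) + 2*(2 + sqrt(5))*conj(1) + 5*(-2)*conj(-1) + 5*(2)*conj(-1)]
      = (1/20)[(12) + (-8) + (-4*sqrt(5) - 6) + (4 - 2*sqrt(5)) + (-6 + 4*sqrt(5)) + (4 + 2*sqrt(5)) + (10) + (-10)] = 0/20 = 0
  <chi_rho, chi_3> = (1/20)[1*(12)*conj(1) + 1*(-8)*conj(-1) + 2*(-2*sqrt(5) - 3)*conj(-1) + 2*(2 - sqrt(5))*conj(1) + 2*(-3 + 2*sqrt(5))*conj(-1) + 2*(2 + sqrt(5))*conj(1) + 5*(-2)*conj(1) + 5*(2)*conj(-1)]
      = (1/20)[(12) + (8) + (6 + 4*sqrt(5)) + (4 - 2*sqrt(5)) + (6 - 4*sqrt(5)) + (4 + 2*sqrt(5)) + (-10) + (-10)] = 20/20 = 1
  <chi_rho, chi_4> = (1/20)[1*(12)*conj(1) + 1*(-8)*conj(-1) + 2*(-2*sqrt(5) - 3)*conj(-1) + 2*(2 - sqrt(5))*conj(1) + 2*(-3 + 2*sqrt(5))*conj(-1) + 2*(2 + sqrt(5))*conj(1) + 5*(-2)*conj(-1) + 5*(2)*conj(1)]
      = (1/20)[(12) + (8) + (6 + 4*sqrt(5)) + (4 - 2*sqrt(5)) + (6 - 4*sqrt(5)) + (4 + 2*sqrt(5)) + (10) + (10)] = 60/20 = 3
  <chi_rho, chi_5> = (1/20)[1*(12)*conj(2) + 1*(-8)*conj(-2) + 2*(-2*sqrt(5) - 3)*conj(1/2 + sqrt(5)/2) + 2*(2 - sqrt(5))*conj(-1/2 + sqrt(5)/2) + 2*(-3 + 2*sqrt(5))*conj(1/2 - sqrt(5)/2) + 2*(2 + sqrt(5))*conj(-sqrt(5)/2 - 1/2) + 5*(-2)*conj(0) + 5*(2)*conj(0)]
      = (1/20)[(24) + (16) + (-13 - 5*sqrt(5)) + (-7 + 3*sqrt(5)) + (-13 + 5*sqrt(5)) + (-7 - 3*sqrt(5)) + (0) + (0)] = 0/20 = 0
  <chi_rho, chi_6> = (1/20)[1*(12)*conj(2) + 1*(-8)*conj(2) + 2*(-2*sqrt(5) - 3)*conj(-1/2 + sqrt(5)/2) + 2*(2 - sqrt(5))*conj(-sqrt(5)/2 - 1/2) + 2*(-3 + 2*sqrt(5))*conj(-sqrt(5)/2 - 1/2) + 2*(2 + sqrt(5))*conj(-1/2 + sqrt(5)/2) + 5*(-2)*conj(0) + 5*(2)*conj(0)]
      = (1/20)[(24) + (-16) + (-7 - sqrt(5)) + (3 - sqrt(5)) + (-7 + sqrt(5)) + (sqrt(5) + 3) + (0) + (0)] = 0/20 = 0
  <chi_rho, chi_7> = (1/20)[1*(12)*conj(2) + 1*(-8)*conj(-2) + 2*(-2*sqrt(5) - 3)*conj(1/2 - sqrt(5)/2) + 2*(2 - sqrt(5))*conj(-sqrt(5)/2 - 1/2) + 2*(-3 + 2*sqrt(5))*conj(1/2 + sqrt(5)/2) + 2*(2 + sqrt(5))*conj(-1/2 + sqrt(5)/2) + 5*(-2)*conj(0) + 5*(2)*conj(0)]
      = (1/20)[(24) + (16) + (sqrt(5) + 7) + (3 - sqrt(5)) + (7 - sqrt(5)) + (sqrt(5) + 3) + (0) + (0)] = 60/20 = 3
  <chi_rho, chi_8> = (1/20)[1*(12)*conj(2) + 1*(-8)*conj(2) + 2*(-2*sqrt(5) - 3)*conj(-sqrt(5)/2 - 1/2) + 2*(2 - sqrt(5))*conj(-1/2 + sqrt(5)/2) + 2*(-3 + 2*sqrt(5))*conj(-1/2 + sqrt(5)/2) + 2*(2 + sqrt(5))*conj(-sqrt(5)/2 - 1/2) + 5*(-2)*conj(0) + 5*(2)*conj(0)]
      = (1/20)[(24) + (-16) + (5*sqrt(5) + 13) + (-7 + 3*sqrt(5)) + (13 - 5*sqrt(5)) + (-7 - 3*sqrt(5)) + (0) + (0)] = 20/20 = 1
Dimension check: dim(rho) = sum (mult * dim) = 0*1 + 0*1 + 1*1 + 3*1 + 0*2 + 0*2 + 3*2 + 1*2 = 12 = chi_rho(e) = 12.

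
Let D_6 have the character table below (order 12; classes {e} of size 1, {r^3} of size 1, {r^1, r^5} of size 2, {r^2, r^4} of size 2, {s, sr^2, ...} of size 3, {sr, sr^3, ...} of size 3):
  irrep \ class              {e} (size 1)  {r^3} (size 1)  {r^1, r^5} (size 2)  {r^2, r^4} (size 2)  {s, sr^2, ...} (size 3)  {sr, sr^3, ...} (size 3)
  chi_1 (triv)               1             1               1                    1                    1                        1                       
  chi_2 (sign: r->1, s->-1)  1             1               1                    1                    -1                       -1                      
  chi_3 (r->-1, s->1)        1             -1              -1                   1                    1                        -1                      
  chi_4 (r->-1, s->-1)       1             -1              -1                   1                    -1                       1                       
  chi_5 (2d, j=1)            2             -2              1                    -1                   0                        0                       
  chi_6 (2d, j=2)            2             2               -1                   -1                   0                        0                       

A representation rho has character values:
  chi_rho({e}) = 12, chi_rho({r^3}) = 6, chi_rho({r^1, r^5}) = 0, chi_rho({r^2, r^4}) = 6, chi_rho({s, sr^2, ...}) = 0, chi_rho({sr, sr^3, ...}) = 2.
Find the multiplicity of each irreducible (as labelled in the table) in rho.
Multiplicities: chi_1: 3, chi_2: 2, chi_3: 1, chi_4: 2, chi_5: 0, chi_6: 2.

Argument: Use <chi_rho, chi> = (1/|G|) sum_C |C| * chi_rho(C) * conj(chi(C)) with |G| = 12 for each irreducible chi in the table:
  <chi_rho, chi_1> = (1/12)[1*(12)*conj(1) + 1*(6)*conj(1) + 2*(0)*conj(1) + 2*(6)*conj(1) + 3*(0)*conj(1) + 3*(2)*conj(1)]
      = (1/12)[(12) + (6) + (0) + (12) + (0) + (6)] = 36/12 = 3
  <chi_rho, chi_2> = (1/12)[1*(12)*conj(1) + 1*(6)*conj(1) + 2*(0)*conj(1) + 2*(6)*conj(1) + 3*(0)*conj(-1) + 3*(2)*conj(-1)]
      = (1/12)[(12) + (6) + (0) + (12) + (0) + (-6)] = 24/12 = 2
  <chi_rho, chi_3> = (1/12)[1*(12)*conj(1) + 1*(6)*conj(-1) + 2*(0)*conj(-1) + 2*(6)*conj(1) + 3*(0)*conj(1) + 3*(2)*conj(-1)]
      = (1/12)[(12) + (-6) + (0) + (12) + (0) + (-6)] = 12/12 = 1
  <chi_rho, chi_4> = (1/12)[1*(12)*conj(1) + 1*(6)*conj(-1) + 2*(0)*conj(-1) + 2*(6)*conj(1) + 3*(0)*conj(-1) + 3*(2)*conj(1)]
      = (1/12)[(12) + (-6) + (0) + (12) + (0) + (6)] = 24/12 = 2
  <chi_rho, chi_5> = (1/12)[1*(12)*conj(2) + 1*(6)*conj(-2) + 2*(0)*conj(1) + 2*(6)*conj(-1) + 3*(0)*conj(0) + 3*(2)*conj(0)]
      = (1/12)[(24) + (-12) + (0) + (-12) + (0) + (0)] = 0/12 = 0
  <chi_rho, chi_6> = (1/12)[1*(12)*conj(2) + 1*(6)*conj(2) + 2*(0)*conj(-1) + 2*(6)*conj(-1) + 3*(0)*conj(0) + 3*(2)*conj(0)]
      = (1/12)[(24) + (12) + (0) + (-12) + (0) + (0)] = 24/12 = 2
Dimension check: dim(rho) = sum (mult * dim) = 3*1 + 2*1 + 1*1 + 2*1 + 0*2 + 2*2 = 12 = chi_rho(e) = 12.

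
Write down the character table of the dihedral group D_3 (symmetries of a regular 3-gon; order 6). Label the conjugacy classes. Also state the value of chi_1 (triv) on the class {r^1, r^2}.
Conjugacy classes: {e} of size 1, {r^1, r^2} of size 2, {s, sr, ..., sr^2} of size 3.
Character table:
  irrep \ class              {e} (size 1)  {r^1, r^2} (size 2)  {s, sr, ..., sr^2} (size 3)
  chi_1 (triv)               1             1                    1                          
  chi_2 (sign: r->1, s->-1)  1             1                    -1                         
  chi_3 (2d, j=1)            2             -1                   0                          

Spot check: chi_1 (triv) on {r^1, r^2} = 1.

Working: D_3 has order 2*3 = 6 with 3 conjugacy classes, hence 3 irreducibles. Sum of squared dims 1 + 1 + 4 = 6 = |G|. Linear characters come from the abelianisation; the 2-dimensional irreps have character r^k -> 2*cos(2*pi*j*k/3), reflections -> 0.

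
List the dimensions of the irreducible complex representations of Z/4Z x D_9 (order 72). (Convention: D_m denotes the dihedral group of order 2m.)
Dimensions: 1, 1, 1, 1, 1, 1, 1, 1, 2, 2, 2, 2, 2, 2, 2, 2, 2, 2, 2, 2, 2, 2, 2, 2

Explanation: There are 24 irreducibles (= number of conjugacy classes). Their dimensions d_i satisfy sum d_i^2 = |G| = 72: 1 + 1 + 1 + 1 + 1 + 1 + 1 + 1 + 4 + 4 + 4 + 4 + 4 + 4 + 4 + 4 + 4 + 4 + 4 + 4 + 4 + 4 + 4 + 4 = 72. (For the product with Z/4Z: each of the 4 1-dim characters of Z/4Z tensors with each irrep of D_9, giving 4 copies of each D_9-dimension.)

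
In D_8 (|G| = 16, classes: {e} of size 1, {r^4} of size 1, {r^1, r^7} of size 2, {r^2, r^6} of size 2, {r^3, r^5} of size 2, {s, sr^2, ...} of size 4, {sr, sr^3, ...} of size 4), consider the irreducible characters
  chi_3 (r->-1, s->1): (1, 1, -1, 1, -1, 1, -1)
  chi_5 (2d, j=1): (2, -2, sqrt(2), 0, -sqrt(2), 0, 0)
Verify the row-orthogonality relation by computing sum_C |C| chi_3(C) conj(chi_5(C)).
Sum = 0; so <chi_3, chi_5> = 0 (distinct irreducibles are orthogonal).

Justification: Compute term by term over conjugacy classes (|C| * chi_3(C) * conj(chi_5(C))):
  1*(1)*conj(2) + 1*(1)*conj(-2) + 2*(-1)*conj(sqrt(2)) + 2*(1)*conj(0) + 2*(-1)*conj(-sqrt(2)) + 4*(1)*conj(0) + 4*(-1)*conj(0)
  = (2) + (-2) + (-2*sqrt(2)) + (0) + (2*sqrt(2)) + (0) + (0)
  = 0.
Dividing by |G| = 16 gives 0/16 = 0, matching the row-orthogonality relation <chi_3, chi_5> = [chi_3 = chi_5].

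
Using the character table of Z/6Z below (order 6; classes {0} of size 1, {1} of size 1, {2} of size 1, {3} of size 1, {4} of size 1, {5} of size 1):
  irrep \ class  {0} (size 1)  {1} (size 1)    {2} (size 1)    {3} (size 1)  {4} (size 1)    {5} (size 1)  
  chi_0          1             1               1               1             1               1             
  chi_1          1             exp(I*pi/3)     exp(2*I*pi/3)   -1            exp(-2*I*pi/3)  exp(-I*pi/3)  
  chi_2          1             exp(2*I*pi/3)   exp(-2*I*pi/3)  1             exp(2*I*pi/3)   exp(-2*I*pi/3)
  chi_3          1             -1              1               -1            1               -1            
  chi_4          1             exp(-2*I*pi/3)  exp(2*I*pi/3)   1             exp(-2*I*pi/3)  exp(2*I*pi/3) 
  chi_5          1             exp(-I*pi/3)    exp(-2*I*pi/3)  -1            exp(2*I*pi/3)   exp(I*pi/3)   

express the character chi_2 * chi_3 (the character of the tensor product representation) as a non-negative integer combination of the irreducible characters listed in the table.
chi_2 tensor chi_3 = chi_5 (all other irreducibles have multiplicity 0).

Derivation: The character of a tensor product is the pointwise product (chi_2 * chi_3)(C) = chi_2(C) * chi_3(C):
  {0}: (1)*(1), {1}: (exp(2*I*pi/3))*(-1), {2}: (exp(-2*I*pi/3))*(1), {3}: (1)*(-1), {4}: (exp(2*I*pi/3))*(1), {5}: (exp(-2*I*pi/3))*(-1)
so (chi_2 * chi_3) takes values
  {0} -> 1, {1} -> -exp(2*I*pi/3), {2} -> exp(-2*I*pi/3), {3} -> -1, {4} -> exp(2*I*pi/3), {5} -> -exp(-2*I*pi/3).
Now take the inner product of this character with each irreducible chi from the table, <chi_2*chi_3, chi> = (1/6) sum_C |C| (chi_2*chi_3)(C) conj(chi(C)):
  <chi_2*chi_3, chi_0> = (1/6)[1*(1)*conj(1) + 1*(-exp(2*I*pi/3))*conj(1) + 1*(exp(-2*I*pi/3))*conj(1) + 1*(-1)*conj(1) + 1*(exp(2*I*pi/3))*conj(1) + 1*(-exp(-2*I*pi/3))*conj(1)]
      = (1/6)[(1) + (-exp(2*I*pi/3)) + (exp(-2*I*pi/3)) + (-1) + (exp(2*I*pi/3)) + (-exp(-2*I*pi/3))] = 0/6 = 0
  <chi_2*chi_3, chi_1> = (1/6)[1*(1)*conj(1) + 1*(-exp(2*I*pi/3))*conj(exp(I*pi/3)) + 1*(exp(-2*I*pi/3))*conj(exp(2*I*pi/3)) + 1*(-1)*conj(-1) + 1*(exp(2*I*pi/3))*conj(exp(-2*I*pi/3)) + 1*(-exp(-2*I*pi/3))*conj(exp(-I*pi/3))]
      = (1/6)[(1) + (-exp(I*pi/3)) + (exp(2*I*pi/3)) + (1) + (exp(-2*I*pi/3)) + (-exp(-I*pi/3))] = 0/6 = 0
  <chi_2*chi_3, chi_2> = (1/6)[1*(1)*conj(1) + 1*(-exp(2*I*pi/3))*conj(exp(2*I*pi/3)) + 1*(exp(-2*I*pi/3))*conj(exp(-2*I*pi/3)) + 1*(-1)*conj(1) + 1*(exp(2*I*pi/3))*conj(exp(2*I*pi/3)) + 1*(-exp(-2*I*pi/3))*conj(exp(-2*I*pi/3))]
      = (1/6)[(1) + (-1) + (1) + (-1) + (1) + (-1)] = 0/6 = 0
  <chi_2*chi_3, chi_3> = (1/6)[1*(1)*conj(1) + 1*(-exp(2*I*pi/3))*conj(-1) + 1*(exp(-2*I*pi/3))*conj(1) + 1*(-1)*conj(-1) + 1*(exp(2*I*pi/3))*conj(1) + 1*(-exp(-2*I*pi/3))*conj(-1)]
      = (1/6)[(1) + (exp(2*I*pi/3)) + (exp(-2*I*pi/3)) + (1) + (exp(2*I*pi/3)) + (exp(-2*I*pi/3))] = 0/6 = 0
  <chi_2*chi_3, chi_4> = (1/6)[1*(1)*conj(1) + 1*(-exp(2*I*pi/3))*conj(exp(-2*I*pi/3)) + 1*(exp(-2*I*pi/3))*conj(exp(2*I*pi/3)) + 1*(-1)*conj(1) + 1*(exp(2*I*pi/3))*conj(exp(-2*I*pi/3)) + 1*(-exp(-2*I*pi/3))*conj(exp(2*I*pi/3))]
      = (1/6)[(1) + (-exp(-2*I*pi/3)) + (exp(2*I*pi/3)) + (-1) + (exp(-2*I*pi/3)) + (-exp(2*I*pi/3))] = 0/6 = 0
  <chi_2*chi_3, chi_5> = (1/6)[1*(1)*conj(1) + 1*(-exp(2*I*pi/3))*conj(exp(-I*pi/3)) + 1*(exp(-2*I*pi/3))*conj(exp(-2*I*pi/3)) + 1*(-1)*conj(-1) + 1*(exp(2*I*pi/3))*conj(exp(2*I*pi/3)) + 1*(-exp(-2*I*pi/3))*conj(exp(I*pi/3))]
      = (1/6)[(1) + (1) + (1) + (1) + (1) + (1)] = 6/6 = 1
(Exp terms are combined using exp(i*s)*conj(exp(i*t)) = exp(i*(s-t)), and sums of them are collapsed using the identity that for every m > 1 the m distinct m-th roots of unity sum to 0, e.g. 1 + exp(2*I*pi/3) + exp(-2*I*pi/3) = 0.)
Hence the multiplicities are chi_5: 1. Dimension check: dim(chi_2)*dim(chi_3) = 1*1 = 1 and sum (mult * dim) = 1*1 = 1.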